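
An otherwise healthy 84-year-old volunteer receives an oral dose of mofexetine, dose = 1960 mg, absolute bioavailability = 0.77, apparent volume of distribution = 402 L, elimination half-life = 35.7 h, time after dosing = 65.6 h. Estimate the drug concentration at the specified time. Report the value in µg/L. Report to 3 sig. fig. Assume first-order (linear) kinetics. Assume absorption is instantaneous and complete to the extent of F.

Amount reaching circulation = F × Dose = 0.77 × 1960 = 1509 mg
C₀ = F·Dose / Vd = 1509 / 402 = 3.754 mg/L
k = ln2 / t½ = 0.693147 / 35.7 = 0.01942 h⁻¹
C = C₀ · e^(−k·t) = 3.754 × e^(−0.01942 × 65.6)
  = 3.754 × 0.2797 = 1.050 mg/L
Convert: 1.050 mg/L × 1000 = 1050 µg/L

1050 µg/L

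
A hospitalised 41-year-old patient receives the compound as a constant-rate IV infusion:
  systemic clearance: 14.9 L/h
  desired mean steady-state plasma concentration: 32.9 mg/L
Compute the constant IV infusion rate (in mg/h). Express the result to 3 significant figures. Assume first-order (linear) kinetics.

490 mg/h

At steady state, infusion rate R₀ = Css × CL = 32.9 × 14.90 = 490.2 mg/h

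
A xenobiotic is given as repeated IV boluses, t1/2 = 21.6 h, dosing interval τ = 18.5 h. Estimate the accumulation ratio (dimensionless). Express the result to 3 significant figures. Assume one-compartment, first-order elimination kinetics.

k = ln2 / t½ = 0.693147 / 21.6 = 0.03209 h⁻¹
e^(−kτ) = e^(−0.03209 × 18.5) = 0.5523
Accumulation ratio R = 1 / (1 − e^(−kτ)) = 1 / (1 − 0.5523) = 2.234

2.23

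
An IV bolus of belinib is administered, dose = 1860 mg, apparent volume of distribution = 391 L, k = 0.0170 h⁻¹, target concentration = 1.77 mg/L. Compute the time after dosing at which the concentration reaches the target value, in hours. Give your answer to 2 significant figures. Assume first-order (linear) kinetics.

58 h

C₀ = Dose / Vd = 1860 / 391 = 4.757 mg/L
t = ln(C₀ / C) / k = ln(4.757 / 1.77) / 0.01700
  = ln(2.688) / 0.01700 = 0.9888 / 0.01700 = 58.16 h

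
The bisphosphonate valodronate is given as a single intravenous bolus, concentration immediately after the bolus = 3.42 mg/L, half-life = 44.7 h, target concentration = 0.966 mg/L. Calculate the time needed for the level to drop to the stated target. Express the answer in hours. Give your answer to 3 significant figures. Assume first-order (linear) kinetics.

81.5 h

k = ln2 / t½ = 0.693147 / 44.7 = 0.01551 h⁻¹
t = ln(C₀ / C) / k = ln(3.420 / 0.966) / 0.01551
  = ln(3.540) / 0.01551 = 1.264 / 0.01551 = 81.50 h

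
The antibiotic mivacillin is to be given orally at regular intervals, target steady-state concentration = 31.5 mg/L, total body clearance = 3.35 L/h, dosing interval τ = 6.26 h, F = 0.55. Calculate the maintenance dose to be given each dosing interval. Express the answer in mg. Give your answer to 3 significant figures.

At steady state, F × (Dose/τ) = Css × CL.
Dose = Css × CL × τ / F = 31.5 × 3.350 × 6.26 / 0.55 = 1201 mg

1200 mg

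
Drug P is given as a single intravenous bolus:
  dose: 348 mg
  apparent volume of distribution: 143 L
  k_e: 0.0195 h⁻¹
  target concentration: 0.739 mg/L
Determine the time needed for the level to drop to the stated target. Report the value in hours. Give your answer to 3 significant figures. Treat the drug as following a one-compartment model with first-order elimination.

61.1 h

C₀ = Dose / Vd = 348.0 / 143 = 2.434 mg/L
t = ln(C₀ / C) / k = ln(2.434 / 0.739) / 0.01950
  = ln(3.294) / 0.01950 = 1.192 / 0.01950 = 61.13 h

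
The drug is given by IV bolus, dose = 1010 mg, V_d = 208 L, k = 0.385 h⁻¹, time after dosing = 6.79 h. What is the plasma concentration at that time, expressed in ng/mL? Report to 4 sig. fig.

C₀ = Dose / Vd = 1010 / 208 = 4.856 mg/L
C = C₀ · e^(−k·t) = 4.856 × e^(−0.3850 × 6.79)
  = 4.856 × 0.07323 = 0.3556 mg/L
Convert: 0.3556 mg/L × 1000 = 355.6 ng/mL

355.6 ng/mL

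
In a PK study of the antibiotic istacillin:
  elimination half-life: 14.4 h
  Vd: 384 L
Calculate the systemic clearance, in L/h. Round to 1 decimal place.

18.5 L/h

k = ln2 / t½ = 0.693147 / 14.4 = 0.04814 h⁻¹
CL = k × Vd = 0.04814 × 384 = 18.49 L/h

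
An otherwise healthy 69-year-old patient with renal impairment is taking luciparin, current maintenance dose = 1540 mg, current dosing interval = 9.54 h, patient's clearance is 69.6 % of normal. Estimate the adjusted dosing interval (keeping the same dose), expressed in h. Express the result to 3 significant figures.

13.7 h

To keep the same average steady-state level, dosing rate must scale with clearance.
CL ratio = 69.6 / 100 = 0.6960
New interval (same dose) = 9.54 / 0.6960 = 13.71 h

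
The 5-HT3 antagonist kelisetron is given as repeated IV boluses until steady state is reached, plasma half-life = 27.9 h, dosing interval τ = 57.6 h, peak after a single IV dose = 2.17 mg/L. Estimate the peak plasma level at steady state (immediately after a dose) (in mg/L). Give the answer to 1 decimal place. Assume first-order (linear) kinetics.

2.9 mg/L

k = ln2 / t½ = 0.693147 / 27.9 = 0.02484 h⁻¹
e^(−kτ) = e^(−0.02484 × 57.6) = 0.2391
Accumulation ratio R = 1 / (1 − e^(−kτ)) = 1 / (1 − 0.2391) = 1.314
Steady-state peak = C₀ × R = 2.17 × 1.314 = 2.851 mg/L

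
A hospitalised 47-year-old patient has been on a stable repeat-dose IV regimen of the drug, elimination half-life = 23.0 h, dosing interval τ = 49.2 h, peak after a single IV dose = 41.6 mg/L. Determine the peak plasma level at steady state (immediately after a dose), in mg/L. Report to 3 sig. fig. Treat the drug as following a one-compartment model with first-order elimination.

k = ln2 / t½ = 0.693147 / 23.0 = 0.03014 h⁻¹
e^(−kτ) = e^(−0.03014 × 49.2) = 0.2270
Accumulation ratio R = 1 / (1 − e^(−kτ)) = 1 / (1 − 0.2270) = 1.294
Steady-state peak = C₀ × R = 41.6 × 1.294 = 53.83 mg/L

53.8 mg/L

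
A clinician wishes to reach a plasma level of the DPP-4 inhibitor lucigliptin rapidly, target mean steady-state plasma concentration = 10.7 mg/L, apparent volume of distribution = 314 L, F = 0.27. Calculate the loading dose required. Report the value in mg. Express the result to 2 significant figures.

12000 mg

LD = Css × Vd / F = 10.7 × 314 / 0.27 = 12440 mg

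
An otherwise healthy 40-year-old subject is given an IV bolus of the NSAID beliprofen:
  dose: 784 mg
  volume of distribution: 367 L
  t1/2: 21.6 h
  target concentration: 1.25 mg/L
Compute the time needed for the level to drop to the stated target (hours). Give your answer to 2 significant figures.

C₀ = Dose / Vd = 784.0 / 367 = 2.136 mg/L
k = ln2 / t½ = 0.693147 / 21.6 = 0.03209 h⁻¹
t = ln(C₀ / C) / k = ln(2.136 / 1.25) / 0.03209
  = ln(1.709) / 0.03209 = 0.5359 / 0.03209 = 16.70 h

17 h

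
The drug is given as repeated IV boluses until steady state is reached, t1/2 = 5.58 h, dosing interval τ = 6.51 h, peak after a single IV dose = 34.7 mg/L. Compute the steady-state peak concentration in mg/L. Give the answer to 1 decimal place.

62.6 mg/L

k = ln2 / t½ = 0.693147 / 5.58 = 0.1242 h⁻¹
e^(−kτ) = e^(−0.1242 × 6.51) = 0.4455
Accumulation ratio R = 1 / (1 − e^(−kτ)) = 1 / (1 − 0.4455) = 1.803
Steady-state peak = C₀ × R = 34.7 × 1.803 = 62.56 mg/L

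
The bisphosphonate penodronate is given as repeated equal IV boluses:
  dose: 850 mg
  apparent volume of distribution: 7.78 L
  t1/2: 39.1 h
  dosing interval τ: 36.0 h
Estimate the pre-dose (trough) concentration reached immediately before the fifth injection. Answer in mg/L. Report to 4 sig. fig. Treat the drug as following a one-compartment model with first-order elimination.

C₀ per dose = Dose / Vd = 850 / 7.78 = 109.3 mg/L
k = ln2 / t½ = 0.693147 / 39.1 = 0.01773 h⁻¹
Fraction remaining after one interval: r = e^(−kτ) = e^(−0.01773 × 36.0) = 0.5282
Before dose 5, 4 doses have been given (aged 1τ, 2τ, 3τ, 4τ).
C_trough = C₀ × (r + r² + … + r^4) = C₀ × r(1−r^4)/(1−r)
        = 109.3 × 0.5282 × (1 − 0.07784) / (1 − 0.5282) = 112.8 mg/L

112.8 mg/L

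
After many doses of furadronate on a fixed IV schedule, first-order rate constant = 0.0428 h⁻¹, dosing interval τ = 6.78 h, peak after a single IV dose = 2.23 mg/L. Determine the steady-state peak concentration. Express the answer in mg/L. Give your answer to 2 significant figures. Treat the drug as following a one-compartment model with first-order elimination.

e^(−kτ) = e^(−0.04280 × 6.78) = 0.7481
Accumulation ratio R = 1 / (1 − e^(−kτ)) = 1 / (1 − 0.7481) = 3.970
Steady-state peak = C₀ × R = 2.23 × 3.970 = 8.853 mg/L

8.9 mg/L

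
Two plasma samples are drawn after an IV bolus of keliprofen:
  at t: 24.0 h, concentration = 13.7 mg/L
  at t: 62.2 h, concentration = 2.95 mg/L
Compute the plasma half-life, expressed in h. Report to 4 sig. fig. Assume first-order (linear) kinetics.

17.24 h

k = ln(C₁/C₂) / (t₂ − t₁) = ln(13.7/2.95) / (62.2 − 24.0)
  = 1.536 / 38.20 = 0.04021 h⁻¹
t½ = ln2 / k = 0.693147 / 0.04021 = 17.24 h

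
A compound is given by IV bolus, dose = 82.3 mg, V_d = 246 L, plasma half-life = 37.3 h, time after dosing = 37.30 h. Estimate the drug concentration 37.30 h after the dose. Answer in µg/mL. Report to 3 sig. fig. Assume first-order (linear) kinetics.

0.167 µg/mL

C₀ = Dose / Vd = 82.30 / 246 = 0.3346 mg/L
k = ln2 / t½ = 0.693147 / 37.3 = 0.01858 h⁻¹
t / t½ = 37.30 / 37.3 = 1 half-lives
C = C₀ × (1/2)^1 = 0.3346 × 0.5000 = 0.1673 mg/L
(0.1673 mg/L = 0.1673 µg/mL)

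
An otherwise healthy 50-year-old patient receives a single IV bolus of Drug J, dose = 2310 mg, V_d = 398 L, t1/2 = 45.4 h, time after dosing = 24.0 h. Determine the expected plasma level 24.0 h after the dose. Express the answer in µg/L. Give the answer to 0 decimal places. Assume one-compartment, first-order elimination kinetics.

4023 µg/L

C₀ = Dose / Vd = 2310 / 398 = 5.804 mg/L
k = ln2 / t½ = 0.693147 / 45.4 = 0.01527 h⁻¹
C = C₀ · e^(−k·t) = 5.804 × e^(−0.01527 × 24.0)
  = 5.804 × 0.6932 = 4.023 mg/L
Convert: 4.023 mg/L × 1000 = 4023 µg/L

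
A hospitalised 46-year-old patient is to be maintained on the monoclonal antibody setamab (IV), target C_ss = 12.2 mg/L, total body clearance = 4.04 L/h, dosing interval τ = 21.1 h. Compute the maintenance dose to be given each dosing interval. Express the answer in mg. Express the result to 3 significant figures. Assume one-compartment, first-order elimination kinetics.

At steady state, Dose/τ = Css × CL.
Dose = Css × CL × τ = 12.2 × 4.040 × 21.1 = 1040 mg

1040 mg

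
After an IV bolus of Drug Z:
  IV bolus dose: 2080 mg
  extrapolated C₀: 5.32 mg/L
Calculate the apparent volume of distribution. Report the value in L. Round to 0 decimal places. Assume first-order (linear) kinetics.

391 L

Vd = Dose / C₀ = 2080 / 5.32 = 391.0 L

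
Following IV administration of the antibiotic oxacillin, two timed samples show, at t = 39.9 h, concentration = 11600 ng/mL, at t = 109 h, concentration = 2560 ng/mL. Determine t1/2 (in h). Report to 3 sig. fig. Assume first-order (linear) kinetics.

k = ln(C₁/C₂) / (t₂ − t₁) = ln(11600/2560) / (109 − 39.9)
  = 1.511 / 69.10 = 0.02187 h⁻¹
t½ = ln2 / k = 0.693147 / 0.02187 = 31.69 h

31.7 h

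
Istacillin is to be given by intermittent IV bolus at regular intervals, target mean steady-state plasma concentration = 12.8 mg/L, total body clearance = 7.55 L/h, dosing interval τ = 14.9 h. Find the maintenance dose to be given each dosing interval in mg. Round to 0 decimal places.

At steady state, Dose/τ = Css × CL.
Dose = Css × CL × τ = 12.8 × 7.550 × 14.9 = 1440 mg

1440 mg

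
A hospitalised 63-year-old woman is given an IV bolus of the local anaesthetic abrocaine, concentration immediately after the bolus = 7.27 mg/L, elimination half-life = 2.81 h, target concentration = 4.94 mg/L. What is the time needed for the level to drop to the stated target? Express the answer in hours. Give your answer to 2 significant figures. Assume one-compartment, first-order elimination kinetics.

k = ln2 / t½ = 0.693147 / 2.81 = 0.2467 h⁻¹
t = ln(C₀ / C) / k = ln(7.270 / 4.94) / 0.2467
  = ln(1.472) / 0.2467 = 0.3866 / 0.2467 = 1.567 h

1.6 h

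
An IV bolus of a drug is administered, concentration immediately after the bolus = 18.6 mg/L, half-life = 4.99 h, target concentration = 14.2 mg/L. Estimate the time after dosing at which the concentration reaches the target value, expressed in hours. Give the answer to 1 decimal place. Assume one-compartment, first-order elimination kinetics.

k = ln2 / t½ = 0.693147 / 4.99 = 0.1389 h⁻¹
t = ln(C₀ / C) / k = ln(18.60 / 14.2) / 0.1389
  = ln(1.310) / 0.1389 = 0.2700 / 0.1389 = 1.944 h

1.9 h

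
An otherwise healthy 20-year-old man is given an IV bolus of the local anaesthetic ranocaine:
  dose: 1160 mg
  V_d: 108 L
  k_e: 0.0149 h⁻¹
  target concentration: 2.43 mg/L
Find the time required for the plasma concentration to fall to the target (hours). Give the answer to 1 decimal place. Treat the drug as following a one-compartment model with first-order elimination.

C₀ = Dose / Vd = 1160 / 108 = 10.74 mg/L
t = ln(C₀ / C) / k = ln(10.74 / 2.43) / 0.01490
  = ln(4.420) / 0.01490 = 1.486 / 0.01490 = 99.73 h

99.7 h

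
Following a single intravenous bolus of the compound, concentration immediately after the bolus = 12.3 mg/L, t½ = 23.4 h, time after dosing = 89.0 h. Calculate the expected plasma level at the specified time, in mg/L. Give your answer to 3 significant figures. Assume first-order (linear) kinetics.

0.881 mg/L

k = ln2 / t½ = 0.693147 / 23.4 = 0.02962 h⁻¹
C = C₀ · e^(−k·t) = 12.30 × e^(−0.02962 × 89.0)
  = 12.30 × 0.07163 = 0.8810 mg/L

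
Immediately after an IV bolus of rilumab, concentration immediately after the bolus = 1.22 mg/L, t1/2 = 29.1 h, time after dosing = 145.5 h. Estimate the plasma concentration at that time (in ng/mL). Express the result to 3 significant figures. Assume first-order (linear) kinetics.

k = ln2 / t½ = 0.693147 / 29.1 = 0.02382 h⁻¹
t / t½ = 145.5 / 29.1 = 5 half-lives
C = C₀ × (1/2)^5 = 1.220 × 0.03125 = 0.03813 mg/L
Convert: 0.03813 mg/L × 1000 = 38.13 ng/mL

38.1 ng/mL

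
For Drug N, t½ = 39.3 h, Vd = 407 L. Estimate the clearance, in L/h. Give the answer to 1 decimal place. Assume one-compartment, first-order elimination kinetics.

k = ln2 / t½ = 0.693147 / 39.3 = 0.01764 h⁻¹
CL = k × Vd = 0.01764 × 407 = 7.179 L/h

7.2 L/h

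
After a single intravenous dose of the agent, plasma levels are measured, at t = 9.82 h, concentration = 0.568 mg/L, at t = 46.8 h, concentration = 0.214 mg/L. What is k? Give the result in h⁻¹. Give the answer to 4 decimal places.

k = ln(C₁/C₂) / (t₂ − t₁) = ln(0.568/0.214) / (46.8 − 9.82)
  = 0.9761 / 36.98 = 0.02640 h⁻¹

0.0264 h⁻¹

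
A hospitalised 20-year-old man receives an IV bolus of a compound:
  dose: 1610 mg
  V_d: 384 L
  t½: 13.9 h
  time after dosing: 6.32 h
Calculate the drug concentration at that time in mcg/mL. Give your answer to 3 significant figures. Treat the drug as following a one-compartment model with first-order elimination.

C₀ = Dose / Vd = 1610 / 384 = 4.193 mg/L
k = ln2 / t½ = 0.693147 / 13.9 = 0.04987 h⁻¹
C = C₀ · e^(−k·t) = 4.193 × e^(−0.04987 × 6.32)
  = 4.193 × 0.7297 = 3.060 mg/L
(3.060 mg/L = 3.060 mcg/mL)

3.06 mcg/mL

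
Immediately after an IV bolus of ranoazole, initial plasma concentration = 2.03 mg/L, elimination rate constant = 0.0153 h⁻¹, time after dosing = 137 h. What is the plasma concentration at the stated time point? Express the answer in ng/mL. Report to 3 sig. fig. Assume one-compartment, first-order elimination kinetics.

250 ng/mL

C = C₀ · e^(−k·t) = 2.030 × e^(−0.01530 × 137)
  = 2.030 × 0.1229 = 0.2495 mg/L
Convert: 0.2495 mg/L × 1000 = 249.5 ng/mL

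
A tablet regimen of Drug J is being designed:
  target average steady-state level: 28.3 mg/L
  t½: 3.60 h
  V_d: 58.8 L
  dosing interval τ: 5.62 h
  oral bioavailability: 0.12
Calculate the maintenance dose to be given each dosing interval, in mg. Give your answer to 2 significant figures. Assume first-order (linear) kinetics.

k = ln2 / t½ = 0.693147 / 3.60 = 0.1925 h⁻¹
CL = k × Vd = 0.1925 × 58.8 = 11.32 L/h
At steady state, F × (Dose/τ) = Css × CL.
Dose = Css × CL × τ / F = 28.3 × 11.32 × 5.62 / 0.12 = 15000 mg

15000 mg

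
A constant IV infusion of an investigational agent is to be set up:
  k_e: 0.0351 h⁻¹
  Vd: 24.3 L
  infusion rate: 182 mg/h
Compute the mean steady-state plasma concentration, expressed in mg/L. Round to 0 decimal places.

CL = k × Vd = 0.03510 × 24.3 = 0.8529 L/h
At steady state Css = R₀ / CL = 182 / 0.8529 = 213.4 mg/L

213 mg/L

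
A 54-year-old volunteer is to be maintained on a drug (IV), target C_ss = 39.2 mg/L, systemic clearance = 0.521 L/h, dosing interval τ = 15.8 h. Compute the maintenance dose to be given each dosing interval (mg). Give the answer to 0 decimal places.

323 mg

At steady state, Dose/τ = Css × CL.
Dose = Css × CL × τ = 39.2 × 0.5210 × 15.8 = 322.7 mg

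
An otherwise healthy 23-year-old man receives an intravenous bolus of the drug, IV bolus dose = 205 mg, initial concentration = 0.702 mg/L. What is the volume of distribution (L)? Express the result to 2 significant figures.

Vd = Dose / C₀ = 205.0 / 0.702 = 292.0 L

290 L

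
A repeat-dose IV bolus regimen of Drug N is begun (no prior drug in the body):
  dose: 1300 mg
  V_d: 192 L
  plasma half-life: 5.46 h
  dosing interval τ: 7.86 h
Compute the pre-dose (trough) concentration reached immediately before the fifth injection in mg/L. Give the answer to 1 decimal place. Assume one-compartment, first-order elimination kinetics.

3.9 mg/L

C₀ per dose = Dose / Vd = 1300 / 192 = 6.771 mg/L
k = ln2 / t½ = 0.693147 / 5.46 = 0.1270 h⁻¹
Fraction remaining after one interval: r = e^(−kτ) = e^(−0.1270 × 7.86) = 0.3685
Before dose 5, 4 doses have been given (aged 1τ, 2τ, 3τ, 4τ).
C_trough = C₀ × (r + r² + … + r^4) = C₀ × r(1−r^4)/(1−r)
        = 6.771 × 0.3685 × (1 − 0.01844) / (1 − 0.3685) = 3.878 mg/L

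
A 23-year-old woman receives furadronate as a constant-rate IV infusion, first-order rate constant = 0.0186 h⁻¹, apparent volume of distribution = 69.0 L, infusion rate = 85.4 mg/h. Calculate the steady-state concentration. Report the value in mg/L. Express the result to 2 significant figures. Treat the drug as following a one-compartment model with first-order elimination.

67 mg/L

CL = k × Vd = 0.01860 × 69.0 = 1.283 L/h
At steady state Css = R₀ / CL = 85.4 / 1.283 = 66.56 mg/L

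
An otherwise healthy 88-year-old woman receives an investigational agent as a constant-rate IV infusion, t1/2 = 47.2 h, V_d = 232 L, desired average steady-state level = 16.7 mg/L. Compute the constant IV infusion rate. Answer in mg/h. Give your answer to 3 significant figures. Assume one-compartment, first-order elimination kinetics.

56.9 mg/h

k = ln2 / t½ = 0.693147 / 47.2 = 0.01469 h⁻¹
CL = k × Vd = 0.01469 × 232 = 3.408 L/h
At steady state, infusion rate R₀ = Css × CL = 16.7 × 3.408 = 56.91 mg/h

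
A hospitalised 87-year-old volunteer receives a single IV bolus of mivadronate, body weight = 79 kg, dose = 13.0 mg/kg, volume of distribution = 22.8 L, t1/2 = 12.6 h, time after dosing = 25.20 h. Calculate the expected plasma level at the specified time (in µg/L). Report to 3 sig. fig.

11300 µg/L

Total dose = 13.0 × 79 = 1027 mg
C₀ = Dose / Vd = 1027 / 22.8 = 45.04 mg/L
k = ln2 / t½ = 0.693147 / 12.6 = 0.05501 h⁻¹
t / t½ = 25.20 / 12.6 = 2 half-lives
C = C₀ × (1/2)^2 = 45.04 × 0.2500 = 11.26 mg/L
Convert: 11.26 mg/L × 1000 = 11260 µg/L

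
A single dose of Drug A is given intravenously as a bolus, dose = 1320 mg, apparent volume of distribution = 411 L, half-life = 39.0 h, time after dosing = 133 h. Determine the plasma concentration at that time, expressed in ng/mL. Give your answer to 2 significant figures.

300 ng/mL

C₀ = Dose / Vd = 1320 / 411 = 3.212 mg/L
k = ln2 / t½ = 0.693147 / 39.0 = 0.01777 h⁻¹
C = C₀ · e^(−k·t) = 3.212 × e^(−0.01777 × 133)
  = 3.212 × 0.09410 = 0.3022 mg/L
Convert: 0.3022 mg/L × 1000 = 302.2 ng/mL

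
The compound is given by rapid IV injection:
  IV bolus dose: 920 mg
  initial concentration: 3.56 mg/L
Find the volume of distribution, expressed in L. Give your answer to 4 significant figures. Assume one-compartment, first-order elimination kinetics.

258.4 L

Vd = Dose / C₀ = 920.0 / 3.56 = 258.4 L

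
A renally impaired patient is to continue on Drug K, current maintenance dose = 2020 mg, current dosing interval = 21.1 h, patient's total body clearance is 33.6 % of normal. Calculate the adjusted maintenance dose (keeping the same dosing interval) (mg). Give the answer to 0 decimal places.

To keep the same average steady-state level, dosing rate must scale with clearance.
CL ratio = 33.6 / 100 = 0.3360
New dose (same interval) = 2020 × 0.3360 = 678.7 mg

679 mg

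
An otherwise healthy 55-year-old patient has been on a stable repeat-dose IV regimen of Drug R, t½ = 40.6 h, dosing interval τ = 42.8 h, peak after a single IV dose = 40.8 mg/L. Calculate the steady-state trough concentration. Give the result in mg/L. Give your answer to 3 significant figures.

k = ln2 / t½ = 0.693147 / 40.6 = 0.01707 h⁻¹
e^(−kτ) = e^(−0.01707 × 42.8) = 0.4816
Accumulation ratio R = 1 / (1 − e^(−kτ)) = 1 / (1 − 0.4816) = 1.929
Steady-state trough = C₀ × R × e^(−kτ) = 40.8 × 1.929 × 0.4816 = 37.90 mg/L

37.9 mg/L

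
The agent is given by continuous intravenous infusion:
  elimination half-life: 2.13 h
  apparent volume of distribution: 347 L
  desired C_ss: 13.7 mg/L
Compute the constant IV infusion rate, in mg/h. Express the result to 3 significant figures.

1550 mg/h

k = ln2 / t½ = 0.693147 / 2.13 = 0.3254 h⁻¹
CL = k × Vd = 0.3254 × 347 = 112.9 L/h
At steady state, infusion rate R₀ = Css × CL = 13.7 × 112.9 = 1547 mg/h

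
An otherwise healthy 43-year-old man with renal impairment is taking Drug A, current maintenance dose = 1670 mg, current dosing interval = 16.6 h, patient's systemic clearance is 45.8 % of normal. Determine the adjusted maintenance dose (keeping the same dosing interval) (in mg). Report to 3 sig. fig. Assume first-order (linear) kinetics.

To keep the same average steady-state level, dosing rate must scale with clearance.
CL ratio = 45.8 / 100 = 0.4580
New dose (same interval) = 1670 × 0.4580 = 764.9 mg

765 mg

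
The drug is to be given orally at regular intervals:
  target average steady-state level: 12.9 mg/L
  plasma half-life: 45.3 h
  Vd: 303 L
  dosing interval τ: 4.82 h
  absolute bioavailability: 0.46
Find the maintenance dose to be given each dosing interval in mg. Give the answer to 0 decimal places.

627 mg

k = ln2 / t½ = 0.693147 / 45.3 = 0.01530 h⁻¹
CL = k × Vd = 0.01530 × 303 = 4.636 L/h
At steady state, F × (Dose/τ) = Css × CL.
Dose = Css × CL × τ / F = 12.9 × 4.636 × 4.82 / 0.46 = 626.6 mg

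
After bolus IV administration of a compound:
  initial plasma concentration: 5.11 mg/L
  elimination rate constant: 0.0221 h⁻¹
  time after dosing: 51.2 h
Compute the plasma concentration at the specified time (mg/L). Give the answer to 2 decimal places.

1.65 mg/L

C = C₀ · e^(−k·t) = 5.110 × e^(−0.02210 × 51.2)
  = 5.110 × 0.3225 = 1.648 mg/L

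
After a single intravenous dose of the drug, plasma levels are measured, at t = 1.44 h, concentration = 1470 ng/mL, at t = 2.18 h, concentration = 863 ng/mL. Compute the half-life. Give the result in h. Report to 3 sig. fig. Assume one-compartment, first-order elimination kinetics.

k = ln(C₁/C₂) / (t₂ − t₁) = ln(1470/863) / (2.18 − 1.44)
  = 0.5326 / 0.7400 = 0.7197 h⁻¹
t½ = ln2 / k = 0.693147 / 0.7197 = 0.9631 h

0.963 h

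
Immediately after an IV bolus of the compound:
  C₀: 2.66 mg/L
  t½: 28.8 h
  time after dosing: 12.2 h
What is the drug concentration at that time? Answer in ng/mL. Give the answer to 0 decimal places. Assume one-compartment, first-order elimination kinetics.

k = ln2 / t½ = 0.693147 / 28.8 = 0.02407 h⁻¹
C = C₀ · e^(−k·t) = 2.660 × e^(−0.02407 × 12.2)
  = 2.660 × 0.7455 = 1.983 mg/L
Convert: 1.983 mg/L × 1000 = 1983 ng/mL

1983 ng/mL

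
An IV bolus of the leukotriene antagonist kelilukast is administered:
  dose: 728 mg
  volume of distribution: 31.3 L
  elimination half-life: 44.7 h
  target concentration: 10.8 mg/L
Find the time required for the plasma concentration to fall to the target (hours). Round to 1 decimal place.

C₀ = Dose / Vd = 728.0 / 31.3 = 23.26 mg/L
k = ln2 / t½ = 0.693147 / 44.7 = 0.01551 h⁻¹
t = ln(C₀ / C) / k = ln(23.26 / 10.8) / 0.01551
  = ln(2.154) / 0.01551 = 0.7673 / 0.01551 = 49.47 h

49.5 h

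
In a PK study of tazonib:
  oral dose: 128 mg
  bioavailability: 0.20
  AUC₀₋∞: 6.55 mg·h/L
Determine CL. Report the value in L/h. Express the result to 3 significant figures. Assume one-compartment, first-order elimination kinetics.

3.91 L/h

CL = F·Dose / AUC = 0.20 × 128 / 6.55 = 3.908 L/h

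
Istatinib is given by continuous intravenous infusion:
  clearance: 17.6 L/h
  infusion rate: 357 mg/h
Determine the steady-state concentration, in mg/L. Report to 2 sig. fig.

At steady state Css = R₀ / CL = 357 / 17.60 = 20.28 mg/L

20 mg/L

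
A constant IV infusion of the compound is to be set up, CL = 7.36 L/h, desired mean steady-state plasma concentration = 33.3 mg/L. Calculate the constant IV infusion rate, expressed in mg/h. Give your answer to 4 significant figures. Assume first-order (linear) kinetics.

245.1 mg/h

At steady state, infusion rate R₀ = Css × CL = 33.3 × 7.360 = 245.1 mg/h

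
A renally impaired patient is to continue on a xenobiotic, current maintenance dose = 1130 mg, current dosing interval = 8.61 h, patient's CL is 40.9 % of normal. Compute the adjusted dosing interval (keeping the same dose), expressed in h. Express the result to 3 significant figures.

To keep the same average steady-state level, dosing rate must scale with clearance.
CL ratio = 40.9 / 100 = 0.4090
New interval (same dose) = 8.61 / 0.4090 = 21.05 h

21.1 h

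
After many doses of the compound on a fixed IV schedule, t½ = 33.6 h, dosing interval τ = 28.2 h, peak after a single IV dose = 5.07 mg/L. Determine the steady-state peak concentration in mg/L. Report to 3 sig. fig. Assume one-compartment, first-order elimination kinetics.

k = ln2 / t½ = 0.693147 / 33.6 = 0.02063 h⁻¹
e^(−kτ) = e^(−0.02063 × 28.2) = 0.5589
Accumulation ratio R = 1 / (1 − e^(−kτ)) = 1 / (1 − 0.5589) = 2.267
Steady-state peak = C₀ × R = 5.07 × 2.267 = 11.49 mg/L

11.5 mg/L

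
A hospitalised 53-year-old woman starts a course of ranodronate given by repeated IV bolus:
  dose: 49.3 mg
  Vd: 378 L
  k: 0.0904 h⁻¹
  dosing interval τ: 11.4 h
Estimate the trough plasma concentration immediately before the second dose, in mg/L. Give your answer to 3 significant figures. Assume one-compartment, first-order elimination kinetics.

0.0465 mg/L

C₀ per dose = Dose / Vd = 49.3 / 378 = 0.1304 mg/L
Fraction remaining after one interval: r = e^(−kτ) = e^(−0.09040 × 11.4) = 0.3568
Before dose 2, 1 dose has been given (aged 1τ).
C_trough = C₀ × r = 0.1304 × 0.3568 = 0.04653 mg/L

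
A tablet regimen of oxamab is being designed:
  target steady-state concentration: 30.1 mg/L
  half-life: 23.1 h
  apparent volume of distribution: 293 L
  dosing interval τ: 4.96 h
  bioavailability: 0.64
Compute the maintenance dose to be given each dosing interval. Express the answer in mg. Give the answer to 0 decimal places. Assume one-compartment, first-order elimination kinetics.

2051 mg

k = ln2 / t½ = 0.693147 / 23.1 = 0.03001 h⁻¹
CL = k × Vd = 0.03001 × 293 = 8.793 L/h
At steady state, F × (Dose/τ) = Css × CL.
Dose = Css × CL × τ / F = 30.1 × 8.793 × 4.96 / 0.64 = 2051 mg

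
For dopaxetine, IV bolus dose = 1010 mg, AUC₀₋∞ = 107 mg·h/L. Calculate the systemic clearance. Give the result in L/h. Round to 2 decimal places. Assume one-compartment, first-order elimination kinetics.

CL = Dose / AUC = 1010 / 107 = 9.439 L/h

9.44 L/h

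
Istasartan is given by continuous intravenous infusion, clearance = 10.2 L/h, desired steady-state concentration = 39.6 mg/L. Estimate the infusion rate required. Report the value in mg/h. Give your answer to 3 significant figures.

At steady state, infusion rate R₀ = Css × CL = 39.6 × 10.20 = 403.9 mg/h

404 mg/h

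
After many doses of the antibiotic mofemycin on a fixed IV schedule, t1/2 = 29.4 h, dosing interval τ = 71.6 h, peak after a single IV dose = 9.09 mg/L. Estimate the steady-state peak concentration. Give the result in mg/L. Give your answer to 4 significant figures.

k = ln2 / t½ = 0.693147 / 29.4 = 0.02358 h⁻¹
e^(−kτ) = e^(−0.02358 × 71.6) = 0.1848
Accumulation ratio R = 1 / (1 − e^(−kτ)) = 1 / (1 − 0.1848) = 1.227
Steady-state peak = C₀ × R = 9.09 × 1.227 = 11.15 mg/L

11.15 mg/L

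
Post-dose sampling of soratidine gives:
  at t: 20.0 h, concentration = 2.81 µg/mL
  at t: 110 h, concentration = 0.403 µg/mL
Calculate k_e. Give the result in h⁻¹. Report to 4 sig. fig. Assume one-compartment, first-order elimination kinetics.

k = ln(C₁/C₂) / (t₂ − t₁) = ln(2.81/0.403) / (110 − 20.0)
  = 1.942 / 90.00 = 0.02158 h⁻¹

0.02158 h⁻¹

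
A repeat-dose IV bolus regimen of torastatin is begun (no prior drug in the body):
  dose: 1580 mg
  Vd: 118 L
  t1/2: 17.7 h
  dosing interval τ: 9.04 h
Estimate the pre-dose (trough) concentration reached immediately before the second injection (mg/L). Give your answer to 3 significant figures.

C₀ per dose = Dose / Vd = 1580 / 118 = 13.39 mg/L
k = ln2 / t½ = 0.693147 / 17.7 = 0.03916 h⁻¹
Fraction remaining after one interval: r = e^(−kτ) = e^(−0.03916 × 9.04) = 0.7019
Before dose 2, 1 dose has been given (aged 1τ).
C_trough = C₀ × r = 13.39 × 0.7019 = 9.398 mg/L

9.40 mg/L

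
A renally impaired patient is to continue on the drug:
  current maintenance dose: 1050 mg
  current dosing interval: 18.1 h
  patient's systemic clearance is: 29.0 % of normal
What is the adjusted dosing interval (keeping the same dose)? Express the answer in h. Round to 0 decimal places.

To keep the same average steady-state level, dosing rate must scale with clearance.
CL ratio = 29.0 / 100 = 0.2900
New interval (same dose) = 18.1 / 0.2900 = 62.41 h

62 h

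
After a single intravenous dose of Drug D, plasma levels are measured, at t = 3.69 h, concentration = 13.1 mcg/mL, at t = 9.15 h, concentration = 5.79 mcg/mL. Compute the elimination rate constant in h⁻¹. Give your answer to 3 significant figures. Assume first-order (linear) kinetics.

k = ln(C₁/C₂) / (t₂ − t₁) = ln(13.1/5.79) / (9.15 − 3.69)
  = 0.8165 / 5.460 = 0.1495 h⁻¹

0.150 h⁻¹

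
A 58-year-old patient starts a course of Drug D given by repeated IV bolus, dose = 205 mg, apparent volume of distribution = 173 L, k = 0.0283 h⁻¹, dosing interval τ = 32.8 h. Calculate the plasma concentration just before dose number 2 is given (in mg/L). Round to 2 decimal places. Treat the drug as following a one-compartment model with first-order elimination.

C₀ per dose = Dose / Vd = 205 / 173 = 1.185 mg/L
Fraction remaining after one interval: r = e^(−kτ) = e^(−0.02830 × 32.8) = 0.3952
Before dose 2, 1 dose has been given (aged 1τ).
C_trough = C₀ × r = 1.185 × 0.3952 = 0.4683 mg/L

0.47 mg/L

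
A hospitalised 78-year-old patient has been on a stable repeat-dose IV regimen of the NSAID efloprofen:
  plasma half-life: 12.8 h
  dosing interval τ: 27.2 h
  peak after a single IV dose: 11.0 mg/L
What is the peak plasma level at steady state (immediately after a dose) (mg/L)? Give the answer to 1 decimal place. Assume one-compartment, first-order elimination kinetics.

14.3 mg/L

k = ln2 / t½ = 0.693147 / 12.8 = 0.05415 h⁻¹
e^(−kτ) = e^(−0.05415 × 27.2) = 0.2293
Accumulation ratio R = 1 / (1 − e^(−kτ)) = 1 / (1 − 0.2293) = 1.298
Steady-state peak = C₀ × R = 11.0 × 1.298 = 14.28 mg/L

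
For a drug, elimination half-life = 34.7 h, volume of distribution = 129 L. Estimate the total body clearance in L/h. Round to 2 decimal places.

k = ln2 / t½ = 0.693147 / 34.7 = 0.01998 h⁻¹
CL = k × Vd = 0.01998 × 129 = 2.577 L/h

2.58 L/h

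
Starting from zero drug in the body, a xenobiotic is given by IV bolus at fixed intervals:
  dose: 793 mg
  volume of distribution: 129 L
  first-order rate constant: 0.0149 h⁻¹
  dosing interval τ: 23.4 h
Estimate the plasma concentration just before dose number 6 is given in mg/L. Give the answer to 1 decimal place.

12.2 mg/L

C₀ per dose = Dose / Vd = 793 / 129 = 6.147 mg/L
Fraction remaining after one interval: r = e^(−kτ) = e^(−0.01490 × 23.4) = 0.7056
Before dose 6, 5 doses have been given (aged 1τ, 2τ, 3τ, 4τ, 5τ).
C_trough = C₀ × (r + r² + … + r^5) = C₀ × r(1−r^5)/(1−r)
        = 6.147 × 0.7056 × (1 − 0.1749) / (1 − 0.7056) = 12.16 mg/L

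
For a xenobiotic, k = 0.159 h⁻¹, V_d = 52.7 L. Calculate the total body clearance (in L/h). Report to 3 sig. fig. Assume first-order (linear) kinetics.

CL = k × Vd = 0.159 × 52.7 = 8.379 L/h

8.38 L/h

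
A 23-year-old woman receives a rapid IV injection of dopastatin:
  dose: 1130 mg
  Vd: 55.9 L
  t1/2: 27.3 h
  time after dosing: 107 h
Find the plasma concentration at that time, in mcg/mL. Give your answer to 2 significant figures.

1.3 mcg/mL

C₀ = Dose / Vd = 1130 / 55.9 = 20.21 mg/L
k = ln2 / t½ = 0.693147 / 27.3 = 0.02539 h⁻¹
C = C₀ · e^(−k·t) = 20.21 × e^(−0.02539 × 107)
  = 20.21 × 0.06609 = 1.336 mg/L
(1.336 mg/L = 1.336 mcg/mL)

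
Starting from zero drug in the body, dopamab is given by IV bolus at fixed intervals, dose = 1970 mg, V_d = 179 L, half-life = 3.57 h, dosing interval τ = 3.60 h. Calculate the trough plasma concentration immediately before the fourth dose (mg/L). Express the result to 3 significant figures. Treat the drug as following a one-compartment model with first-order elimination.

C₀ per dose = Dose / Vd = 1970 / 179 = 11.01 mg/L
k = ln2 / t½ = 0.693147 / 3.57 = 0.1942 h⁻¹
Fraction remaining after one interval: r = e^(−kτ) = e^(−0.1942 × 3.60) = 0.4970
Before dose 4, 3 doses have been given (aged 1τ, 2τ, 3τ).
C_trough = C₀ × (r + r² + … + r^3) = C₀ × r(1−r^3)/(1−r)
        = 11.01 × 0.4970 × (1 − 0.1228) / (1 − 0.4970) = 9.543 mg/L

9.54 mg/L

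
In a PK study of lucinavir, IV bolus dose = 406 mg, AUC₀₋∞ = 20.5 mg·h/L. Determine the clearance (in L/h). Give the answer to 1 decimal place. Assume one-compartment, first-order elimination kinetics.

CL = Dose / AUC = 406 / 20.5 = 19.80 L/h

19.8 L/h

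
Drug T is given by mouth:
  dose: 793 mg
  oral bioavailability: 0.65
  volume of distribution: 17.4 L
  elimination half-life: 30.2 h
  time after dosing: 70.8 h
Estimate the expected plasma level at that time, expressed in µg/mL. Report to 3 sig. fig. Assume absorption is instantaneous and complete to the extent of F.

Amount reaching circulation = F × Dose = 0.65 × 793.0 = 515.5 mg
C₀ = F·Dose / Vd = 515.5 / 17.4 = 29.63 mg/L
k = ln2 / t½ = 0.693147 / 30.2 = 0.02295 h⁻¹
C = C₀ · e^(−k·t) = 29.63 × e^(−0.02295 × 70.8)
  = 29.63 × 0.1969 = 5.834 mg/L
(5.834 mg/L = 5.834 µg/mL)

5.83 µg/mL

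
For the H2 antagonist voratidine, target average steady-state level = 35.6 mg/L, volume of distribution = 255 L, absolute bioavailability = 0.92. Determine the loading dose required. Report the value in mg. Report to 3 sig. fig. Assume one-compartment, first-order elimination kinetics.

LD = Css × Vd / F = 35.6 × 255 / 0.92 = 9867 mg

9870 mg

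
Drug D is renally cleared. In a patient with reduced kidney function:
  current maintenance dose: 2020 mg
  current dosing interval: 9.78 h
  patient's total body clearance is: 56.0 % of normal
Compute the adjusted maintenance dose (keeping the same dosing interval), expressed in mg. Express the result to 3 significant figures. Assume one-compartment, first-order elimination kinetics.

1130 mg

To keep the same average steady-state level, dosing rate must scale with clearance.
CL ratio = 56.0 / 100 = 0.5600
New dose (same interval) = 2020 × 0.5600 = 1131 mg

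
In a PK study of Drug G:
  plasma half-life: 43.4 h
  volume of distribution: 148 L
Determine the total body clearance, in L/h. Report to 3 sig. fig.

k = ln2 / t½ = 0.693147 / 43.4 = 0.01597 h⁻¹
CL = k × Vd = 0.01597 × 148 = 2.364 L/h

2.36 L/h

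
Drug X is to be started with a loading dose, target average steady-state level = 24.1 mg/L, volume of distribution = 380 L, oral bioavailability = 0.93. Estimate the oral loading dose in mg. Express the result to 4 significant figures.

9847 mg

LD = Css × Vd / F = 24.1 × 380 / 0.93 = 9847 mg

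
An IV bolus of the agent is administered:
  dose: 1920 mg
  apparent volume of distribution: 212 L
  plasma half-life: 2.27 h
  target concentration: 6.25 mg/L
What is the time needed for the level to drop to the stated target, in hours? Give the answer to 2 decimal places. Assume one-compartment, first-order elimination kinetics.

1.21 h

C₀ = Dose / Vd = 1920 / 212 = 9.057 mg/L
k = ln2 / t½ = 0.693147 / 2.27 = 0.3054 h⁻¹
t = ln(C₀ / C) / k = ln(9.057 / 6.25) / 0.3054
  = ln(1.449) / 0.3054 = 0.3709 / 0.3054 = 1.214 h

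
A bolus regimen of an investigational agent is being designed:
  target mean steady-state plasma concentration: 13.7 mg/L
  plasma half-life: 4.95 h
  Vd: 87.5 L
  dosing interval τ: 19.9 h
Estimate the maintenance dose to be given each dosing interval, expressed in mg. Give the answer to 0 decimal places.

3340 mg

k = ln2 / t½ = 0.693147 / 4.95 = 0.1400 h⁻¹
CL = k × Vd = 0.1400 × 87.5 = 12.25 L/h
At steady state, Dose/τ = Css × CL.
Dose = Css × CL × τ = 13.7 × 12.25 × 19.9 = 3340 mg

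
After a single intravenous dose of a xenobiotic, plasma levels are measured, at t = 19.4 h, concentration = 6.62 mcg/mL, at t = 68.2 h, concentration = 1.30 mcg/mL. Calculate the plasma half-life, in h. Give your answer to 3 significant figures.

k = ln(C₁/C₂) / (t₂ − t₁) = ln(6.62/1.30) / (68.2 − 19.4)
  = 1.628 / 48.80 = 0.03336 h⁻¹
t½ = ln2 / k = 0.693147 / 0.03336 = 20.78 h

20.8 h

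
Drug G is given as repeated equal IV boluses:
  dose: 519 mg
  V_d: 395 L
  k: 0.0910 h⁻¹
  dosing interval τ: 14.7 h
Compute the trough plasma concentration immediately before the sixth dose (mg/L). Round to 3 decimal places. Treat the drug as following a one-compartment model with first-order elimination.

0.467 mg/L

C₀ per dose = Dose / Vd = 519 / 395 = 1.314 mg/L
Fraction remaining after one interval: r = e^(−kτ) = e^(−0.09100 × 14.7) = 0.2624
Before dose 6, 5 doses have been given (aged 1τ, 2τ, 3τ, 4τ, 5τ).
C_trough = C₀ × (r + r² + … + r^5) = C₀ × r(1−r^5)/(1−r)
        = 1.314 × 0.2624 × (1 − 0.001244) / (1 − 0.2624) = 0.4669 mg/L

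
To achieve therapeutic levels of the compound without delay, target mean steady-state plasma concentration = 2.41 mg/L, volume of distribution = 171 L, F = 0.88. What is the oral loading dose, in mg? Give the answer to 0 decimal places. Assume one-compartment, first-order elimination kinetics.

468 mg

LD = Css × Vd / F = 2.41 × 171 / 0.88 = 468.3 mg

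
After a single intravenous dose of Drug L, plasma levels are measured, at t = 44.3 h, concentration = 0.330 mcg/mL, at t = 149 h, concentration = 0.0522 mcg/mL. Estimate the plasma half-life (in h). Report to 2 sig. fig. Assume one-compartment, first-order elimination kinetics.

k = ln(C₁/C₂) / (t₂ − t₁) = ln(0.330/0.0522) / (149 − 44.3)
  = 1.844 / 104.7 = 0.01761 h⁻¹
t½ = ln2 / k = 0.693147 / 0.01761 = 39.36 h

39 h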